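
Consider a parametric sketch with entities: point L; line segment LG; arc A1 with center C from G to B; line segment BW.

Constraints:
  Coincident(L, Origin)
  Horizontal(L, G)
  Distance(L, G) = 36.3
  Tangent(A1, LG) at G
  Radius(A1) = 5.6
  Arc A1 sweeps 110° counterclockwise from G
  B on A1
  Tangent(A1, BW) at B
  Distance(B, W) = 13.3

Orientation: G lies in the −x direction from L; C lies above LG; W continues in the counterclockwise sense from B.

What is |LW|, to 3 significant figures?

40.8

L is at the origin; L and G share the same y with |LG| = 36.3 and G on the −x side, so G = (-36.3, 0.00). A1 meets LG tangentially, so CG is at right angles to LG, so C = G + (0, 5.6) = (-36.3, 5.60). On A1, G sits at bearing -90° from C; a 110° counterclockwise sweep puts B at bearing 20°, so B = C + 5.6·(cos 20°, sin 20°) = (-31.0, 7.52). A1 meets BW tangentially, so CB is at right angles to BW, so BW runs along (−sin 20°, cos 20°); with |BW| = 13.3, W = (-35.6, 20.0). Then |LW| = |W − L| = 40.8.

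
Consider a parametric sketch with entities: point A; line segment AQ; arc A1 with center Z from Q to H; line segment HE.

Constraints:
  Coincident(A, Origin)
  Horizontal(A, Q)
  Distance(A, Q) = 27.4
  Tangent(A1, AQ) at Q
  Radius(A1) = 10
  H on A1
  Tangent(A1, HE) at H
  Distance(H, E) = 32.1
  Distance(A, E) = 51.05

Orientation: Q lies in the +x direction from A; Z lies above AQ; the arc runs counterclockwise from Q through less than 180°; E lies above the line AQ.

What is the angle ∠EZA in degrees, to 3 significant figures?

109°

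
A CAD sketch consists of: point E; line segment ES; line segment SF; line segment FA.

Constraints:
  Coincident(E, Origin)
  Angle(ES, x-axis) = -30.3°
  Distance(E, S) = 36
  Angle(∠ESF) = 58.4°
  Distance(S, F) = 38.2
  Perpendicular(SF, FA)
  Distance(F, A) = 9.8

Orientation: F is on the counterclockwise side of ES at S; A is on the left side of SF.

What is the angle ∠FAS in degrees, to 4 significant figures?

75.61°

∠ESF = 58.4°, so SF runs at -30.3° + (180° − 58.4°) = 91.30° from the x-axis; with |SF| = 38.2, F = S + 38.2·(cos 91.30°, sin 91.30°) = (30.22, 20.03). SF is perpendicular to FA; with |FA| = 9.8 on the left of SF, A = F + 9.8·(-0.9997, -0.02269) = (20.42, 19.80). Then cos ∠FAS = AF·AS / (|AF||AS|), giving 75.61°.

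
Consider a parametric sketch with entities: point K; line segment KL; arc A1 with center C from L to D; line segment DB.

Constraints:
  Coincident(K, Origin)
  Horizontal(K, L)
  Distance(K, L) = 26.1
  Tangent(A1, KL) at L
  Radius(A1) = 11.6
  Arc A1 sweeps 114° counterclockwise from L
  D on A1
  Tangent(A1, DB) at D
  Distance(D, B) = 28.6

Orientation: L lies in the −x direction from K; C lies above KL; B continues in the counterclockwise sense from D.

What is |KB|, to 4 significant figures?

50.38

On A1, L sits at bearing -90° from C; a 114° counterclockwise sweep puts D at bearing 24°, so D = C + 11.6·(cos 24°, sin 24°) = (-15.50, 16.32). A1 meets DB tangentially, so CD is at right angles to DB, so DB runs along (−sin 24°, cos 24°); with |DB| = 28.6, B = (-27.14, 42.45). Then |KB| = |B − K| = 50.38.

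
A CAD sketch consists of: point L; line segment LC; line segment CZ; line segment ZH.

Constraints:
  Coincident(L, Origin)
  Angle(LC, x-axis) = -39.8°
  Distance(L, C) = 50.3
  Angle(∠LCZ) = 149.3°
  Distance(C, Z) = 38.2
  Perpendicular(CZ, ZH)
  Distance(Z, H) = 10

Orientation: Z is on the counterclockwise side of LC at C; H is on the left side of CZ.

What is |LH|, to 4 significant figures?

82.95

L is at the origin; LC runs at -39.8° with length 50.3, so C = 50.3·(cos -39.8°, sin -39.8°) = (38.64, -32.20). ∠LCZ = 149.3°, so CZ runs at -39.8° + (180° − 149.3°) = -9.100° from the x-axis; with |CZ| = 38.2, Z = C + 38.2·(cos -9.100°, sin -9.100°) = (76.36, -38.24). The perpendicularity gives ZH at right angles to CZ; with |ZH| = 10.0 on the left of CZ, H = Z + 10.0·(0.1582, 0.9874) = (77.95, -28.37). Then |LH| = |H − L| = 82.95.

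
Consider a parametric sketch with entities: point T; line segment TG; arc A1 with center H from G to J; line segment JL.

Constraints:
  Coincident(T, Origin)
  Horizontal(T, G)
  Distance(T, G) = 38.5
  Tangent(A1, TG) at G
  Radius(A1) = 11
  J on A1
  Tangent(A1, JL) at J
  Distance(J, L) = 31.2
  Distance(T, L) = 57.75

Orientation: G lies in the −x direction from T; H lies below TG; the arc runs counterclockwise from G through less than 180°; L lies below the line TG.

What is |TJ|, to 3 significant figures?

51.0

T is at the origin; T and G share the same y with |TG| = 38.5 and G on the −x side, so G = (-38.5, 0.00). The tangent condition forces HG to be normal to TG, so H = G + (0, -11) = (-38.5, -11.0). Since HJ ⟂ JL (tangency), |HL| = √(11.0² + 31.2²) = 33.1 regardless of where J sits on A1. So L lies on both circle(T, 57.75) and circle(H, 33.1); the below-TG intersection is L = (-37.3, -44.1). J is the foot of the tangent from L: J = (-48.7, -15.0).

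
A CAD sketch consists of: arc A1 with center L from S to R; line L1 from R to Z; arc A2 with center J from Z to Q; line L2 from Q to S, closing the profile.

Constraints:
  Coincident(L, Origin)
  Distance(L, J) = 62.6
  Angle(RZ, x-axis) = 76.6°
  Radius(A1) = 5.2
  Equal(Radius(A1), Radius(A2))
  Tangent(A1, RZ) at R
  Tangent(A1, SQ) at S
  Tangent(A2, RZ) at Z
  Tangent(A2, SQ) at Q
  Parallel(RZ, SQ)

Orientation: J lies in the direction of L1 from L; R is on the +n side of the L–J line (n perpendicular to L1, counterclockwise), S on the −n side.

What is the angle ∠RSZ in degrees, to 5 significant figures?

80.567°

Tangency of A1 to both parallel lines with radius 5.2 puts R and S at L ± 5.2·n: R = (-5.0584, 1.2051), S = (5.0584, -1.2051). Equal radii place Z and Q the same way about J: Z = J + 5.2·n = (9.4490, 62.101), Q = J − 5.2·n = (19.566, 59.691). Then cos ∠RSZ = SR·SZ / (|SR||SZ|), giving 80.567°.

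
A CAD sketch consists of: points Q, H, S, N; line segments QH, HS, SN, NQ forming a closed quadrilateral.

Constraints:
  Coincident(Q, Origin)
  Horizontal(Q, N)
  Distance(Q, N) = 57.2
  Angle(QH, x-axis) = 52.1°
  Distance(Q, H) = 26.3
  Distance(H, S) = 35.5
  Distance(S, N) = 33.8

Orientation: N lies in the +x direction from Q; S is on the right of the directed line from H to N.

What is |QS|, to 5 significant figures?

29.331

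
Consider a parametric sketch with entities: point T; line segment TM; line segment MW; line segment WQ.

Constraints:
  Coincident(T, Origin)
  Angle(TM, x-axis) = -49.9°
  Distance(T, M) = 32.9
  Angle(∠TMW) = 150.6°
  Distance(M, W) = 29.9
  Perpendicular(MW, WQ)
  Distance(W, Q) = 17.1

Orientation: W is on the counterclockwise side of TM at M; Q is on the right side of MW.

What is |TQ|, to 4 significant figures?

67.34

T is at the origin; TM runs at -49.9° with length 32.9, so M = 32.9·(cos -49.9°, sin -49.9°) = (21.19, -25.17). ∠TMW = 150.6°, so MW runs at -49.9° + (180° − 150.6°) = -20.50° from the x-axis; with |MW| = 29.9, W = M + 29.9·(cos -20.50°, sin -20.50°) = (49.20, -35.64). MW is perpendicular to WQ; with |WQ| = 17.1 on the right of MW, Q = W + 17.1·(-0.3502, -0.9367) = (43.21, -51.65). Then |TQ| = |Q − T| = 67.34.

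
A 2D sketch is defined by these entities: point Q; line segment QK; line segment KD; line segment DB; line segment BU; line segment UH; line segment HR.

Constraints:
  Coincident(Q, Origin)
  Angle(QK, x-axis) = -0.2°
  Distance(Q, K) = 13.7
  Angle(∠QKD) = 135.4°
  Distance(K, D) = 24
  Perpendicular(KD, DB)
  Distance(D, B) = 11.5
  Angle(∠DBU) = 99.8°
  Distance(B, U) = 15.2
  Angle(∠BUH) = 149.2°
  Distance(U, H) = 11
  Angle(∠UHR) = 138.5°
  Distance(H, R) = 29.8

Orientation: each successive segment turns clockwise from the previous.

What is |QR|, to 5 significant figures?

26.434

Q is at the origin; QK runs at -0.2° with length 13.7, so K = (13.700, -0.047822). ∠QKD = 135.4° gives KD at -44.800° from the x-axis; with |KD| = 24.0, D = (30.730, -16.959). KD is perpendicular to DB, so DB runs at -134.80°; with |DB| = 11.5, B = (22.626, -25.119). ∠DBU = 99.8° gives BU at 145.00° from the x-axis; with |BU| = 15.2, U = (10.175, -16.401). ∠BUH = 149.2° gives UH at 114.20° from the x-axis; with |UH| = 11.0, H = (5.6661, -6.3674). ∠UHR = 138.5° gives HR at 72.700° from the x-axis; with |HR| = 29.8, R = (14.528, 22.084). Then |QR| = |R − Q| = 26.434.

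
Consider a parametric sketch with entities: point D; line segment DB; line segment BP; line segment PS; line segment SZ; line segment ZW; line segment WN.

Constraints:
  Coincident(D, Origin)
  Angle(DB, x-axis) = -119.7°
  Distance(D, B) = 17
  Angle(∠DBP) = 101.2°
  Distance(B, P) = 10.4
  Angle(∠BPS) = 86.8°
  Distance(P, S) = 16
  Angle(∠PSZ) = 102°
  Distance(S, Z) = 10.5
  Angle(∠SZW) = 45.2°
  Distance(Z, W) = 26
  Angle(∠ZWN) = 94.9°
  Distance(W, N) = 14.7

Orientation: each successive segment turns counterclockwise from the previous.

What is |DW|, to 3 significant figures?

26.8

∠PSZ = 102.0° gives SZ at 130° from the x-axis; with |SZ| = 10.5, Z = (2.43, -0.908). ∠SZW = 45.2° gives ZW at -94.9° from the x-axis; with |ZW| = 26.0, W = (0.210, -26.8). Then |DW| = |W − D| = 26.8.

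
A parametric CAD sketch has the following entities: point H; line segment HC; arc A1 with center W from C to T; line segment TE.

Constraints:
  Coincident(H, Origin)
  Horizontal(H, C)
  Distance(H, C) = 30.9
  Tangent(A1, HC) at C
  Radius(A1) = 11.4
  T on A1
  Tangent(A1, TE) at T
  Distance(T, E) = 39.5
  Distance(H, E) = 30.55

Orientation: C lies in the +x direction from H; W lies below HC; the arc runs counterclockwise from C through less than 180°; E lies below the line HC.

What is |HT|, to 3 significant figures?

23.3

Checks: ∠(WC, CH) = 90.00° ✓; |WT| = 11.40 ✓; ∠(WT, TE) = 90.00° ✓; |TE| = 39.50 ✓; |HE| = 30.55 ✓.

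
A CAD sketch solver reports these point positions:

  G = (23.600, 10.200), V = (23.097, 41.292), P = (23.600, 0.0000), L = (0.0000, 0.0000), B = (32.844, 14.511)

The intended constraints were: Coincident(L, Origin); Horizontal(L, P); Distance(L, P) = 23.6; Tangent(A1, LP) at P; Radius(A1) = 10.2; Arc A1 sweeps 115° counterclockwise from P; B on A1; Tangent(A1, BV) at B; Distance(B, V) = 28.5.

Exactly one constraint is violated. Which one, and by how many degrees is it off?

Tangent(A1, BV) at B — off by 5.00°.

L = (0.00, 0.00) ✓; L.y = 0.00, P.y = 0.00 ✓; |LP| = 23.60 ✓; ∠(GP, PL) = 90.00° ✓; |GP| = 10.20 ✓; bearing(G→B) − bearing(G→P) = 115.0° ✓; |GB| = 10.20 ✓; ∠(GB, BV) = 95.00° ✗; |BV| = 28.50 ✓.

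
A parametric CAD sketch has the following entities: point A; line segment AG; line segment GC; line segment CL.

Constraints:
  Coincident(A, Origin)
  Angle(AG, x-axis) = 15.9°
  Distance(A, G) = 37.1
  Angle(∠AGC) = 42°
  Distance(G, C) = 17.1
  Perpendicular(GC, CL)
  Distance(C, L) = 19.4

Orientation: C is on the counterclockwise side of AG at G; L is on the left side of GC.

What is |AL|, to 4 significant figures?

11.79

A is at the origin; AG runs at 15.9° with length 37.1, so G = 37.1·(cos 15.9°, sin 15.9°) = (35.68, 10.16). ∠AGC = 42.0°, so GC runs at 15.9° + (180° − 42.0°) = 153.9° from the x-axis; with |GC| = 17.1, C = G + 17.1·(cos 153.9°, sin 153.9°) = (20.32, 17.69). GC is perpendicular to CL; with |CL| = 19.4 on the left of GC, L = C + 19.4·(-0.4399, -0.8980) = (11.79, 0.2651). Then |AL| = |L − A| = 11.79.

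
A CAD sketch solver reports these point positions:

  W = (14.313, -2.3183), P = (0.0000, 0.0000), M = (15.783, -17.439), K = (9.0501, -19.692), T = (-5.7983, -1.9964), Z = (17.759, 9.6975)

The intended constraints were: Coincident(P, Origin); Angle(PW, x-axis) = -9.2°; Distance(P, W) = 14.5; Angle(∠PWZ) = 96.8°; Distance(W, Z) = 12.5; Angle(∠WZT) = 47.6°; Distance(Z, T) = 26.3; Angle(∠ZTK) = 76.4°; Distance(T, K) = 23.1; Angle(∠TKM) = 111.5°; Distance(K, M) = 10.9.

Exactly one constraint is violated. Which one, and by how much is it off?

Distance(K, M) = 10.9 — off by 3.80.

P = (0.00, 0.00) ✓; PW at -9.200° ✓; |PW| = 14.50 ✓; ∠PWZ = 96.80° ✓; |WZ| = 12.50 ✓; ∠WZT = 47.60° ✓; |ZT| = 26.30 ✓; ∠ZTK = 76.40° ✓; |TK| = 23.10 ✓; ∠TKM = 111.5° ✓; |KM| = 7.100 ✗.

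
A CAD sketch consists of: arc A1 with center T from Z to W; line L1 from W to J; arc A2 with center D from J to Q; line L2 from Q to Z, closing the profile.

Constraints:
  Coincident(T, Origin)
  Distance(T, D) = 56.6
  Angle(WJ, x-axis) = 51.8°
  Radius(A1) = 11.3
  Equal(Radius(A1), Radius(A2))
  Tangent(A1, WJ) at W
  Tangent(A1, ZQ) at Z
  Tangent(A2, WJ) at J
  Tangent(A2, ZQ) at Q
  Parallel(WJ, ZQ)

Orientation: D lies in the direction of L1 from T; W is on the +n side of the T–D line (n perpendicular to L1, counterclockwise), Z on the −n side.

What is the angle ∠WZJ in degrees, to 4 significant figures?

68.23°

The slot axis is L1's direction at 51.8°, so u = (cos 51.8°, sin 51.8°) = (0.6184, 0.7859) and n = (−sin 51.8°, cos 51.8°) = (-0.7859, 0.6184). T is at the origin and D lies 56.6 along u from T, so D = 56.6·u = (35.00, 44.48). Tangency of A1 to both parallel lines with radius 11.3 puts W and Z at T ± 11.3·n: W = (-8.880, 6.988), Z = (8.880, -6.988). Equal radii place J and Q the same way about D: J = D + 11.3·n = (26.12, 51.47), Q = D − 11.3·n = (43.88, 37.49). Then cos ∠WZJ = ZW·ZJ / (|ZW||ZJ|), giving 68.23°.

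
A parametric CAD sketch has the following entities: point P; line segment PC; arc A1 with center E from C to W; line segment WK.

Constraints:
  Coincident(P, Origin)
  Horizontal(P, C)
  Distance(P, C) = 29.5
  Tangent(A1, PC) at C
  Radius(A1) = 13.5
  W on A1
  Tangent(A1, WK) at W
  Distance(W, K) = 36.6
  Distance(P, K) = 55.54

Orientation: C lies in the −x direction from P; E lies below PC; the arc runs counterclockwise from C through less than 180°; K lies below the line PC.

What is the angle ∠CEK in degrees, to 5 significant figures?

167.04°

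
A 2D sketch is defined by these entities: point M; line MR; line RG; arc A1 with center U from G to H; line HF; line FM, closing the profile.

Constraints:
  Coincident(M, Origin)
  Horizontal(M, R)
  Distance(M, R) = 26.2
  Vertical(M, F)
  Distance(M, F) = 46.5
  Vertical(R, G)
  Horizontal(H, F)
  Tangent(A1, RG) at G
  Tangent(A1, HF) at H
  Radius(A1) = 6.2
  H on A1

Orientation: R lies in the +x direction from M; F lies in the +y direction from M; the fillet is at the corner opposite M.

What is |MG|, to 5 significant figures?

48.068

M is at the origin; MR is horizontal with |MR| = 26.2 and R on the +x side, so R = (26.200, 0.0000). M and F share the same x with |MF| = 46.5 and F on the +y side, so F = (0.0000, 46.500). The virtual corner opposite M is at (26.200, 46.500). Since A1 is tangent to RG there, UG ⟂ RG and A1 meets HF tangentially, so UH is at right angles to HF, with radius 6.2, so the center U sits 6.2 in from both sides at U = (20.000, 40.300). That places the tangent points at G = (26.200, 40.300) on RG and H = (20.000, 46.500) on HF. Then |MG| = |G − M| = 48.068.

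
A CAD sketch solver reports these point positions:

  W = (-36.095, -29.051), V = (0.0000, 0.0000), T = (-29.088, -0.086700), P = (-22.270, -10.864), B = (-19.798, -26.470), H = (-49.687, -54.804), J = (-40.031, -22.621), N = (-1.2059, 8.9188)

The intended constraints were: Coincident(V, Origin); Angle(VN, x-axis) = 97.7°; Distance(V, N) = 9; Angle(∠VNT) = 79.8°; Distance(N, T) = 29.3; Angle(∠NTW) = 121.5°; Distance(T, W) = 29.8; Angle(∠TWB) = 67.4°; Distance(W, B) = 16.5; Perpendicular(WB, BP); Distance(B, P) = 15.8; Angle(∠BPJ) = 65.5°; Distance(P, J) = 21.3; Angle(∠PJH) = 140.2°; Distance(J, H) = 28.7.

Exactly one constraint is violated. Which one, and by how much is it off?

Distance(J, H) = 28.7 — off by 4.90.

V = (0.00, 0.00) ✓; VN at 97.70° ✓; |VN| = 9.000 ✓; ∠VNT = 79.80° ✓; |NT| = 29.30 ✓; ∠NTW = 121.5° ✓; |TW| = 29.80 ✓; ∠TWB = 67.40° ✓; |WB| = 16.50 ✓; ∠(WB, BP) = 90.00° ✓; |BP| = 15.80 ✓; ∠BPJ = 65.50° ✓; |PJ| = 21.30 ✓; ∠PJH = 140.2° ✓; |JH| = 33.60 ✗.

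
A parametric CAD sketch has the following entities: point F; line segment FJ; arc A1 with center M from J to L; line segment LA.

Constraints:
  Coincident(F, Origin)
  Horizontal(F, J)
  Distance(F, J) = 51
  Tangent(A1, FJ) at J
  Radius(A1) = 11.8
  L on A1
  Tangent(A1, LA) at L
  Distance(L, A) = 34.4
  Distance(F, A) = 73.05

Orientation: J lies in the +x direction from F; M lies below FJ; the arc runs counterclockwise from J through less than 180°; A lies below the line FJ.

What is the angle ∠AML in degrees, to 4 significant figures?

71.07°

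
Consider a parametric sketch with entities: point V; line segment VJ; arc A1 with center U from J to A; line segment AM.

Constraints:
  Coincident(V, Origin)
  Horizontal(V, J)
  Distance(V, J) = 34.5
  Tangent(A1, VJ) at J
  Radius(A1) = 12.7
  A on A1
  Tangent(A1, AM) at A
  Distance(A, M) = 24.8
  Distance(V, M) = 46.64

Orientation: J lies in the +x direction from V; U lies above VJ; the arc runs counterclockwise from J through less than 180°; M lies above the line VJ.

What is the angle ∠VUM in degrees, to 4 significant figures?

91.33°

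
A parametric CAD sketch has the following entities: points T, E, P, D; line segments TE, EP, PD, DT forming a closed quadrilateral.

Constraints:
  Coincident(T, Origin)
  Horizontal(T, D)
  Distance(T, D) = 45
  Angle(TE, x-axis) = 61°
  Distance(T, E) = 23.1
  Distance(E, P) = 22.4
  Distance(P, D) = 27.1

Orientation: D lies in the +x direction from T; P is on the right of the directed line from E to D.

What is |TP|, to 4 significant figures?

17.96

Checks: |EP| = 22.40 ✓; |PD| = 27.10 ✓.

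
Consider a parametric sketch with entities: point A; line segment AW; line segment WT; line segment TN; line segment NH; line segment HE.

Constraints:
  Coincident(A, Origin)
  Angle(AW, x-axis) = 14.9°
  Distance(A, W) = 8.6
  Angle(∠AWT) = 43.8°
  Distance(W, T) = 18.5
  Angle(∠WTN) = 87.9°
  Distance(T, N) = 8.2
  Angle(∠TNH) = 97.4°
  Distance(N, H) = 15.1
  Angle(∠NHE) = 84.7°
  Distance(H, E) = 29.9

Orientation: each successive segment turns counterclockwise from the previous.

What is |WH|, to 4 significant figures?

10.10

∠WTN = 87.9° gives TN at -116.8° from the x-axis; with |TN| = 8.2, N = (-11.58, 3.833). ∠TNH = 97.4° gives NH at -34.20° from the x-axis; with |NH| = 15.1, H = (0.9065, -4.655). Then |WH| = |H − W| = 10.10.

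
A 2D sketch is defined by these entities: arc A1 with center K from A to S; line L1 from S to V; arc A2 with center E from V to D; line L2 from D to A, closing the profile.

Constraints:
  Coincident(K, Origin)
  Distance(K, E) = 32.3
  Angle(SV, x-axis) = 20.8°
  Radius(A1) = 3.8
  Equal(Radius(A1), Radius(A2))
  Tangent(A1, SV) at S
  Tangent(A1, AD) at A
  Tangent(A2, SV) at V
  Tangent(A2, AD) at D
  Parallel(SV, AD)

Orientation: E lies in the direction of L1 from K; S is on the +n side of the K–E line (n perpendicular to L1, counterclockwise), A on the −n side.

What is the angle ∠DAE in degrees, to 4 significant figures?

6.710°

The slot axis is L1's direction at 20.8°, so u = (cos 20.8°, sin 20.8°) = (0.9348, 0.3551) and n = (−sin 20.8°, cos 20.8°) = (-0.3551, 0.9348). K is at the origin and E lies 32.3 along u from K, so E = 32.3·u = (30.19, 11.47). Tangency of A1 to both parallel lines with radius 3.8 puts S and A at K ± 3.8·n: S = (-1.349, 3.552), A = (1.349, -3.552). Equal radii place V and D the same way about E: V = E + 3.8·n = (28.85, 15.02), D = E − 3.8·n = (31.54, 7.918). Then cos ∠DAE = AD·AE / (|AD||AE|), giving 6.710°.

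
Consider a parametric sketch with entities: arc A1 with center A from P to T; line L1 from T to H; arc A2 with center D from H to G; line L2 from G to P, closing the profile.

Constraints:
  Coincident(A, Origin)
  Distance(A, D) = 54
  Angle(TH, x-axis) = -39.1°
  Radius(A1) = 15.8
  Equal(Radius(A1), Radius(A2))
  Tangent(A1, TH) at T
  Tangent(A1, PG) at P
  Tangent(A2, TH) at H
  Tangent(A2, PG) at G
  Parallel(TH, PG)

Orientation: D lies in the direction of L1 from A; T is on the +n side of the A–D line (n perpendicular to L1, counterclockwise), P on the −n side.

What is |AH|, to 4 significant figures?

56.26

The slot axis is L1's direction at -39.1°, so u = (cos -39.1°, sin -39.1°) = (0.7760, -0.6307) and n = (−sin -39.1°, cos -39.1°) = (0.6307, 0.7760). A is at the origin and D lies 54.0 along u from A, so D = 54.0·u = (41.91, -34.06). Tangency of A1 to both parallel lines with radius 15.8 puts T and P at A ± 15.8·n: T = (9.965, 12.26), P = (-9.965, -12.26). Equal radii place H and G the same way about D: H = D + 15.8·n = (51.87, -21.79), G = D − 15.8·n = (31.94, -46.32). Then |AH| = |H − A| = 56.26.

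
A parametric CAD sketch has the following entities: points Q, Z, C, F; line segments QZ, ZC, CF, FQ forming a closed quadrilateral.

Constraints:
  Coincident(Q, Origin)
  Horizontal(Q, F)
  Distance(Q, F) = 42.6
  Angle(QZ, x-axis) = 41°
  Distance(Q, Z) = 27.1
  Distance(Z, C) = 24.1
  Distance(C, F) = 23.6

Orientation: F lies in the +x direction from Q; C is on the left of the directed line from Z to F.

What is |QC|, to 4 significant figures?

49.78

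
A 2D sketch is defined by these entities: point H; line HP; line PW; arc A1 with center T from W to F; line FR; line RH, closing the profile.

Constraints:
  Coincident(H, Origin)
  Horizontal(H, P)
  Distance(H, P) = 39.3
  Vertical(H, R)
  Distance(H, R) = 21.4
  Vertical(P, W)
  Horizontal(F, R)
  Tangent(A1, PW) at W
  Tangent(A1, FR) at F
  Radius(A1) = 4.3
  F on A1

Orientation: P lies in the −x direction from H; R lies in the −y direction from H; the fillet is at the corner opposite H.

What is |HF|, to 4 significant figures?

41.02

H is at the origin; H and P share the same y with |HP| = 39.3 and P on the −x side, so P = (-39.30, 0.000). HR is vertical with |HR| = 21.4 and R on the −y side, so R = (0.000, -21.40). The virtual corner opposite H is at (-39.30, -21.40). Since A1 is tangent to PW there, TW ⟂ PW and A1 meets FR tangentially, so TF is at right angles to FR, with radius 4.3, so the center T sits 4.3 in from both sides at T = (-35.00, -17.10). That places the tangent points at W = (-39.30, -17.10) on PW and F = (-35.00, -21.40) on FR. Then |HF| = |F − H| = 41.02.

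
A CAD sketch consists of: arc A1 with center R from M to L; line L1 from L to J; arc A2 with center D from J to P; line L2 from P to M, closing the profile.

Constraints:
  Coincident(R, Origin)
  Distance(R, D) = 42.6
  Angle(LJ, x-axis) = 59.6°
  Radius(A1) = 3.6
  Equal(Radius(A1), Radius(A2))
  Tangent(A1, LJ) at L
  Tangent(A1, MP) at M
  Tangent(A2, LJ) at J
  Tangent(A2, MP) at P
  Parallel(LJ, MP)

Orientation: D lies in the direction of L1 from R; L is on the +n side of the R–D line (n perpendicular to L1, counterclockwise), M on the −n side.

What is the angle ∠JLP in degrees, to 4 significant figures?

9.593°

The slot axis is L1's direction at 59.6°, so u = (cos 59.6°, sin 59.6°) = (0.5060, 0.8625) and n = (−sin 59.6°, cos 59.6°) = (-0.8625, 0.5060). R is at the origin and D lies 42.6 along u from R, so D = 42.6·u = (21.56, 36.74). Tangency of A1 to both parallel lines with radius 3.6 puts L and M at R ± 3.6·n: L = (-3.105, 1.822), M = (3.105, -1.822). Equal radii place J and P the same way about D: J = D + 3.6·n = (18.45, 38.56), P = D − 3.6·n = (24.66, 34.92). Then cos ∠JLP = LJ·LP / (|LJ||LP|), giving 9.593°.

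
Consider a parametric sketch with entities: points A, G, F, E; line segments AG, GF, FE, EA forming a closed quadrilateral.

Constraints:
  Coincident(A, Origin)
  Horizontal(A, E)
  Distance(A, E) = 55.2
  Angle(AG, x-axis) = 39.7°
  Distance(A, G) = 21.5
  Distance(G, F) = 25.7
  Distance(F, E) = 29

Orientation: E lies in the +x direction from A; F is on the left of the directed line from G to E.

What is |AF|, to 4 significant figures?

46.82

Checks: |GF| = 25.70 ✓; |FE| = 29.00 ✓.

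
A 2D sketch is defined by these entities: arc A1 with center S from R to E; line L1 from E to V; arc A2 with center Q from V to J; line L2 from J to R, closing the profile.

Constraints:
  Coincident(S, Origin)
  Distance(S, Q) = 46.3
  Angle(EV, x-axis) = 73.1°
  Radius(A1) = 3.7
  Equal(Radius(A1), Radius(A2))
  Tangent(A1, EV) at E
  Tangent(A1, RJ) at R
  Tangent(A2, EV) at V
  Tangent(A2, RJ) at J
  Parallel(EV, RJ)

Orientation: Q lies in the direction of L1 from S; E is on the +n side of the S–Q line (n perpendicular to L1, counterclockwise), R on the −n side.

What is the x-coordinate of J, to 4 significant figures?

17.00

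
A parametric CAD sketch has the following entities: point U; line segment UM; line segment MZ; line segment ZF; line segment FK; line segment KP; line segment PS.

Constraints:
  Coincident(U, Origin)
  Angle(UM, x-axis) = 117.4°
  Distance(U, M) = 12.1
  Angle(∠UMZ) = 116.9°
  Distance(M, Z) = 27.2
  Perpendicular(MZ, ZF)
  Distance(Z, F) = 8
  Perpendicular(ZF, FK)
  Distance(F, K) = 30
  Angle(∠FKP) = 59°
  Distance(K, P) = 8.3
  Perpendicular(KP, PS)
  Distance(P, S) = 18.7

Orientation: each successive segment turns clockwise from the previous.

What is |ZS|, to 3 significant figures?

14.3

∠FKP = 59.0° gives KP at 113° from the x-axis; with |KP| = 8.3, P = (-3.99, 11.4). KP is perpendicular to PS, so PS runs at 23.3°; with |PS| = 18.7, S = (13.2, 18.8). Then |ZS| = |S − Z| = 14.3.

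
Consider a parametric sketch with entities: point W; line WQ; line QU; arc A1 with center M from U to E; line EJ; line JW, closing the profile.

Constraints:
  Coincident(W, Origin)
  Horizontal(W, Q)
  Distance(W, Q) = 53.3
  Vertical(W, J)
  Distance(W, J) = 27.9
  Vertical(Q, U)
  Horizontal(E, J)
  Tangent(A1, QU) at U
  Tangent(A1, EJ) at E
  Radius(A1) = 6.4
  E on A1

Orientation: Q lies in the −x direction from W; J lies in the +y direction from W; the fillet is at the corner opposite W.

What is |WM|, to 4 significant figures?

51.59

W is at the origin; WQ is horizontal with |WQ| = 53.3 and Q on the −x side, so Q = (-53.30, 0.000). WJ is vertical with |WJ| = 27.9 and J on the +y side, so J = (0.000, 27.90). The virtual corner opposite W is at (-53.30, 27.90). The tangent condition forces MU to be normal to QU and A1 meets EJ tangentially, so ME is at right angles to EJ, with radius 6.4, so the center M sits 6.4 in from both sides at M = (-46.90, 21.50). Then |WM| = |M − W| = 51.59.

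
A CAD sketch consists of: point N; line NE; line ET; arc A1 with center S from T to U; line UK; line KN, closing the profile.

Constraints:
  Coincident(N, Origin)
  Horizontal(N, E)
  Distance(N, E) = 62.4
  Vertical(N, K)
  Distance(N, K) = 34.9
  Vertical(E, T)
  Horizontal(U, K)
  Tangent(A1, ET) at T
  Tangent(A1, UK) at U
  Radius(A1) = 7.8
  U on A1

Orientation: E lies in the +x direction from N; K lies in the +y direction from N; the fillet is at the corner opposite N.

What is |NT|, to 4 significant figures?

68.03

N is at the origin; NE is horizontal with |NE| = 62.4 and E on the +x side, so E = (62.40, 0.000). N and K share the same x with |NK| = 34.9 and K on the +y side, so K = (0.000, 34.90). The virtual corner opposite N is at (62.40, 34.90). Tangency of A1 to ET means the radius ST is perpendicular to ET and since A1 is tangent to UK there, SU ⟂ UK, with radius 7.8, so the center S sits 7.8 in from both sides at S = (54.60, 27.10). That places the tangent points at T = (62.40, 27.10) on ET and U = (54.60, 34.90) on UK. Then |NT| = |T − N| = 68.03.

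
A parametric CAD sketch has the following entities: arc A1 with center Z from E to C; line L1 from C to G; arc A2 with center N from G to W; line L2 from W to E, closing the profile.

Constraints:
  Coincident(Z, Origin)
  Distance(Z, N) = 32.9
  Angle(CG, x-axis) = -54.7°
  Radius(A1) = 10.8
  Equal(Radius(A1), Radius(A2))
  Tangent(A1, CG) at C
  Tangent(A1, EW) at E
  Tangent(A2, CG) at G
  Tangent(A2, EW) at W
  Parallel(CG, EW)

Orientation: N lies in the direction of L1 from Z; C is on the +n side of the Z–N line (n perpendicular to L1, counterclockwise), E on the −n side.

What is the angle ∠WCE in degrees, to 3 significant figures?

56.7°

Tangency of A1 to both parallel lines with radius 10.8 puts C and E at Z ± 10.8·n: C = (8.81, 6.24), E = (-8.81, -6.24). Equal radii place G and W the same way about N: G = N + 10.8·n = (27.8, -20.6), W = N − 10.8·n = (10.2, -33.1). Then cos ∠WCE = CW·CE / (|CW||CE|), giving 56.7°.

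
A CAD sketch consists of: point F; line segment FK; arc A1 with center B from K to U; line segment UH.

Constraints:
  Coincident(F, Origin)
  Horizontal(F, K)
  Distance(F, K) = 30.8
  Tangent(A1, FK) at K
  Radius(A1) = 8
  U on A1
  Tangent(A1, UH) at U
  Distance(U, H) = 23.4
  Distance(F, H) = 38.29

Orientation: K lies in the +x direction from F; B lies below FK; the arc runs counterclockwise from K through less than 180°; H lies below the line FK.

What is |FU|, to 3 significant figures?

24.1

F is at the origin; FK is horizontal with |FK| = 30.8 and K on the +x side, so K = (30.8, 0.00). The tangent condition forces BK to be normal to FK, so B = K + (0, -8) = (30.8, -8.00). Since BU ⟂ UH (tangency), |BH| = √(8.0² + 23.4²) = 24.7 regardless of where U sits on A1. So H lies on both circle(F, 38.29) and circle(B, 24.7); the below-FK intersection is H = (22.2, -31.2). U is the foot of the tangent from H: U = (22.8, -7.80).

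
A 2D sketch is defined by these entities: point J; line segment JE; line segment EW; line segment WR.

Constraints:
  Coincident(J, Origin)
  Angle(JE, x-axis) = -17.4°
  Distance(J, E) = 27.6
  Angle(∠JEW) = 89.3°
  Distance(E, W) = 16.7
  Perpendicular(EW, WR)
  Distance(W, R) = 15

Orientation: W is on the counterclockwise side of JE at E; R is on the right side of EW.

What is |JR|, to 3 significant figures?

45.6

J is at the origin; JE runs at -17.4° with length 27.6, so E = 27.6·(cos -17.4°, sin -17.4°) = (26.3, -8.25). ∠JEW = 89.3°, so EW runs at -17.4° + (180° − 89.3°) = 73.3° from the x-axis; with |EW| = 16.7, W = E + 16.7·(cos 73.3°, sin 73.3°) = (31.1, 7.74). The perpendicularity gives WR at right angles to EW; with |WR| = 15.0 on the right of EW, R = W + 15.0·(0.958, -0.287) = (45.5, 3.43). Then |JR| = |R − J| = 45.6.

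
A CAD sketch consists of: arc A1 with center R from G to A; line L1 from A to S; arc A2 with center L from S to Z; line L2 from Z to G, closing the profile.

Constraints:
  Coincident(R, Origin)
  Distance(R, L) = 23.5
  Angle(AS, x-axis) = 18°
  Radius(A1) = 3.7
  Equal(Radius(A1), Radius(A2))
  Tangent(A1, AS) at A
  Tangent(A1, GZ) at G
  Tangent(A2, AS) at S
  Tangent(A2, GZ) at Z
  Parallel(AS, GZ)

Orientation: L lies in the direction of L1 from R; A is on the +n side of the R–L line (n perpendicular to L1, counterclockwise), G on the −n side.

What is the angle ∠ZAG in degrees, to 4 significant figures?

72.52°

The slot axis is L1's direction at 18.0°, so u = (cos 18.0°, sin 18.0°) = (0.9511, 0.3090) and n = (−sin 18.0°, cos 18.0°) = (-0.3090, 0.9511). R is at the origin and L lies 23.5 along u from R, so L = 23.5·u = (22.35, 7.262). Tangency of A1 to both parallel lines with radius 3.7 puts A and G at R ± 3.7·n: A = (-1.143, 3.519), G = (1.143, -3.519). Equal radii place S and Z the same way about L: S = L + 3.7·n = (21.21, 10.78), Z = L − 3.7·n = (23.49, 3.743). Then cos ∠ZAG = AZ·AG / (|AZ||AG|), giving 72.52°.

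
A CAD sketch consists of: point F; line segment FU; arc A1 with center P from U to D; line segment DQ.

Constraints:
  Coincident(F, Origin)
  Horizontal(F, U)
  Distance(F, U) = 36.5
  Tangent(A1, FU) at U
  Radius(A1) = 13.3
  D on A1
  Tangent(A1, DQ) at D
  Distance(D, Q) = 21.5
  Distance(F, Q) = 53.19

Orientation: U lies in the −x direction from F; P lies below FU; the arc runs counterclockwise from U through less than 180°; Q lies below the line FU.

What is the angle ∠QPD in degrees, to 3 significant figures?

58.3°

F is at the origin; FU is horizontal with |FU| = 36.5 and U on the −x side, so U = (-36.5, 0.00). Tangency of A1 to FU means the radius PU is perpendicular to FU, so P = U + (0, -13.3) = (-36.5, -13.3). Since PD ⟂ DQ (tangency), |PQ| = √(13.3² + 21.5²) = 25.3 regardless of where D sits on A1. So Q lies on both circle(F, 53.19) and circle(P, 25.3); the below-FU intersection is Q = (-36.6, -38.6). D is the foot of the tangent from Q: D = (-47.8, -20.2).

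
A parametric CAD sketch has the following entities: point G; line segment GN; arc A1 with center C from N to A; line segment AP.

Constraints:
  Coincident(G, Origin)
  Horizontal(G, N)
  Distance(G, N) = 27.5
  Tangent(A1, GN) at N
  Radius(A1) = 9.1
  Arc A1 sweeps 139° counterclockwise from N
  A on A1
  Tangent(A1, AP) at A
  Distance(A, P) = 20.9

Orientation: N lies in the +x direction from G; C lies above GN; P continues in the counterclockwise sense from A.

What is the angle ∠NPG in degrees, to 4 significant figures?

49.08°

G is at the origin; G and N share the same y with |GN| = 27.5 and N on the +x side, so N = (27.50, 0.000). Tangency of A1 to GN means the radius CN is perpendicular to GN, so C = N + (0, 9.1) = (27.50, 9.100). On A1, N sits at bearing -90° from C; a 139° counterclockwise sweep puts A at bearing 49°, so A = C + 9.1·(cos 49°, sin 49°) = (33.47, 15.97). A1 meets AP tangentially, so CA is at right angles to AP, so AP runs along (−sin 49°, cos 49°); with |AP| = 20.9, P = (17.70, 29.68). Then cos ∠NPG = PN·PG / (|PN||PG|), giving 49.08°.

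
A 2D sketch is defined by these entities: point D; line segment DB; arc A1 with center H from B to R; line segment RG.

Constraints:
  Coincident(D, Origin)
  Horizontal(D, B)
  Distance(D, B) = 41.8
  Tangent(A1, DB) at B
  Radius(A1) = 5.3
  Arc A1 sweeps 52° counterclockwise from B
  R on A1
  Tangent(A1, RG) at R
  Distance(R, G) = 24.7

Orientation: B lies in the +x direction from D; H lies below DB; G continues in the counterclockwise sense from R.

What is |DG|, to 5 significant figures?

31.061

D is at the origin; DB is horizontal with |DB| = 41.8 and B on the +x side, so B = (41.800, 0.0000). Tangency of A1 to DB means the radius HB is perpendicular to DB, so H = B + (0, -5.3) = (41.800, -5.3000). On A1, B sits at bearing 90° from H; a 52° counterclockwise sweep puts R at bearing 142°, so R = H + 5.3·(cos 142°, sin 142°) = (37.624, -2.0370). The tangent condition forces HR to be normal to RG, so RG runs along (−sin 142°, cos 142°); with |RG| = 24.7, G = (22.417, -21.501). Then |DG| = |G − D| = 31.061.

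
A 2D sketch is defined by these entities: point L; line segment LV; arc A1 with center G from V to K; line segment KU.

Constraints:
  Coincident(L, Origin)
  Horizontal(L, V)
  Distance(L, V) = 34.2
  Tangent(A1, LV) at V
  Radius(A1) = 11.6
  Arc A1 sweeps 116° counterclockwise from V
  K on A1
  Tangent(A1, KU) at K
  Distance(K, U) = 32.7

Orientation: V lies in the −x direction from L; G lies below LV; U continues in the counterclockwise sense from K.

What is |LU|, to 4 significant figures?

55.14

On A1, V sits at bearing 90° from G; a 116° counterclockwise sweep puts K at bearing 206°, so K = G + 11.6·(cos 206°, sin 206°) = (-44.63, -16.69). Since A1 is tangent to KU there, GK ⟂ KU, so KU runs along (−sin 206°, cos 206°); with |KU| = 32.7, U = (-30.29, -46.08). Then |LU| = |U − L| = 55.14.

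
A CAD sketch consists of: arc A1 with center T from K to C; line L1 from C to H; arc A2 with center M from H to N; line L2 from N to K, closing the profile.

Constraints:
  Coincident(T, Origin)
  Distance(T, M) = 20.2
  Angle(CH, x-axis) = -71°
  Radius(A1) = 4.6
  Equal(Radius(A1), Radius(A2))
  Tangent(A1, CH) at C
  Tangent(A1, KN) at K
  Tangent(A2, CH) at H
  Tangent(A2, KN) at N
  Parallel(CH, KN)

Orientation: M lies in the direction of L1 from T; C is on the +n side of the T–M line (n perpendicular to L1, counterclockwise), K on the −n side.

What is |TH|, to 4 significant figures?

20.72

Tangency of A1 to both parallel lines with radius 4.6 puts C and K at T ± 4.6·n: C = (4.349, 1.498), K = (-4.349, -1.498). Equal radii place H and N the same way about M: H = M + 4.6·n = (10.93, -17.60), N = M − 4.6·n = (2.227, -20.60). Then |TH| = |H − T| = 20.72.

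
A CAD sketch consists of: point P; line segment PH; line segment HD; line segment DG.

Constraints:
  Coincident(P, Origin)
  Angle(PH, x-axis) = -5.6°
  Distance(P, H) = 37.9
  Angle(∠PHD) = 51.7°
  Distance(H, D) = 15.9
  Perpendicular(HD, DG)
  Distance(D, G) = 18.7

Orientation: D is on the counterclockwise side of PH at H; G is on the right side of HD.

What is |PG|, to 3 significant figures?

49.0

P is at the origin; PH runs at -5.6° with length 37.9, so H = 37.9·(cos -5.6°, sin -5.6°) = (37.7, -3.70). ∠PHD = 51.7°, so HD runs at -5.6° + (180° − 51.7°) = 123° from the x-axis; with |HD| = 15.9, D = H + 15.9·(cos 123°, sin 123°) = (29.1, 9.68). The perpendicularity gives DG at right angles to HD; with |DG| = 18.7 on the right of HD, G = D + 18.7·(0.842, 0.540) = (44.9, 19.8). Then |PG| = |G − P| = 49.0.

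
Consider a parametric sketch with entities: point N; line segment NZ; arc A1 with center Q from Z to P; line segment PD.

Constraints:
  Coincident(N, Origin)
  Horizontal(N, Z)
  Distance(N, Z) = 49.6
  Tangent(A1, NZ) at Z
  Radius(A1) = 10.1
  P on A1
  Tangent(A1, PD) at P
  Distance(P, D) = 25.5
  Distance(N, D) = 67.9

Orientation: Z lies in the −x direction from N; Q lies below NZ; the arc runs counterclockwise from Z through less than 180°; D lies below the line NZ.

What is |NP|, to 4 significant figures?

60.67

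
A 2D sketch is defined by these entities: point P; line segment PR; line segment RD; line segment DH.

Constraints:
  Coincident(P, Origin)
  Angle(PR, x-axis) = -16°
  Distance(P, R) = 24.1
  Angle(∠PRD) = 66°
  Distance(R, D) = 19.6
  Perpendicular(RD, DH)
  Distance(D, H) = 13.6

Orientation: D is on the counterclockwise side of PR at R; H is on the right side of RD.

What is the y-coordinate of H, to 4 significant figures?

14.66

∠PRD = 66.0°, so RD runs at -16.0° + (180° − 66.0°) = 98.00° from the x-axis; with |RD| = 19.6, D = R + 19.6·(cos 98.00°, sin 98.00°) = (20.44, 12.77). RD is perpendicular to DH; with |DH| = 13.6 on the right of RD, H = D + 13.6·(0.9903, 0.1392) = (33.91, 14.66). So H.y = 14.66.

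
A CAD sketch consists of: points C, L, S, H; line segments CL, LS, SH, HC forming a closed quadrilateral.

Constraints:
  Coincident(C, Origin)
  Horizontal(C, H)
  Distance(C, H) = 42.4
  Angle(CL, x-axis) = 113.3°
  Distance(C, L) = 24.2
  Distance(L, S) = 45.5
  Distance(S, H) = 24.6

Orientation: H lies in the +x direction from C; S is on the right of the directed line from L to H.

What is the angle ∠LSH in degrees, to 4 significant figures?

103.4°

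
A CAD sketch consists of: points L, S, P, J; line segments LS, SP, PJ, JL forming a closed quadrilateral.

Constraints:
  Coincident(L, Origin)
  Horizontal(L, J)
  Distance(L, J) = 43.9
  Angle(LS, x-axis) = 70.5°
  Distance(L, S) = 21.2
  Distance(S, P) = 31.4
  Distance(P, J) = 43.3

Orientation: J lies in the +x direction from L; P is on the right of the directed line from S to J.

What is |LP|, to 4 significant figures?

11.19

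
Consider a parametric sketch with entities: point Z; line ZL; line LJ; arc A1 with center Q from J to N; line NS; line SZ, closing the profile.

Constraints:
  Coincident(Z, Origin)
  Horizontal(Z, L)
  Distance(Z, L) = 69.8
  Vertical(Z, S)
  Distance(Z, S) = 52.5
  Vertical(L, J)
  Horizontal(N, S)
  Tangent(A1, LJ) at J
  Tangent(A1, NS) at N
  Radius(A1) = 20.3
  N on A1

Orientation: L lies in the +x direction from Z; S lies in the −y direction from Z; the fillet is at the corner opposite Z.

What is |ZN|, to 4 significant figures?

72.16

The virtual corner opposite Z is at (69.80, -52.50). The tangent condition forces QJ to be normal to LJ and A1 meets NS tangentially, so QN is at right angles to NS, with radius 20.3, so the center Q sits 20.3 in from both sides at Q = (49.50, -32.20). That places the tangent points at J = (69.80, -32.20) on LJ and N = (49.50, -52.50) on NS. Then |ZN| = |N − Z| = 72.16.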